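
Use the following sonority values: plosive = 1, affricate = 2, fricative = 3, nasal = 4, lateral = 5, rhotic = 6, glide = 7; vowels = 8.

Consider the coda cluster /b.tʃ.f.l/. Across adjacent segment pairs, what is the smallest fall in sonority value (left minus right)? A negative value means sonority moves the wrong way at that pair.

/b/: plosive = 1.
/tʃ/: affricate = 2.
/f/: fricative = 3.
/l/: lateral = 5.
/b/→/tʃ/: change -1.
/tʃ/→/f/: change -1.
/f/→/l/: change -2.
Minimum = -2.

-2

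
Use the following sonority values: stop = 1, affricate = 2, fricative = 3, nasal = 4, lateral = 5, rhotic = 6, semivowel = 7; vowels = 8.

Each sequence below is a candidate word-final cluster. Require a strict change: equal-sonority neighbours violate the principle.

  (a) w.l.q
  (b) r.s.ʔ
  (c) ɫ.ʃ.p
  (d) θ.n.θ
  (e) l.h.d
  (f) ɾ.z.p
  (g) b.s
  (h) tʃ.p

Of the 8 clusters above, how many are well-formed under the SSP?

(a) w.l.q: profile 7-5-1 — obeys.
(b) r.s.ʔ: profile 6-3-1 — obeys.
(c) ɫ.ʃ.p: profile 5-3-1 — obeys.
(d) θ.n.θ: profile 3-4-3 — violates.
(e) l.h.d: profile 5-3-1 — obeys.
(f) ɾ.z.p: profile 6-3-1 — obeys.
(g) b.s: profile 1-3 — violates.
(h) tʃ.p: profile 2-1 — obeys.

6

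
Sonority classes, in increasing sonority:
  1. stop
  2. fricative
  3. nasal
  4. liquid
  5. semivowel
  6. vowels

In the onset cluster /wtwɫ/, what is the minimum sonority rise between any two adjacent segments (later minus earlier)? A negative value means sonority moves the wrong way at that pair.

/w/ is a semivowel (sonority 5).
/t/ is a stop (sonority 1).
/w/ is a semivowel (sonority 5).
/ɫ/ is a liquid (sonority 4).
/w/→/t/: change -4.
/t/→/w/: change +4.
/w/→/ɫ/: change -1.
Minimum = -4.

-4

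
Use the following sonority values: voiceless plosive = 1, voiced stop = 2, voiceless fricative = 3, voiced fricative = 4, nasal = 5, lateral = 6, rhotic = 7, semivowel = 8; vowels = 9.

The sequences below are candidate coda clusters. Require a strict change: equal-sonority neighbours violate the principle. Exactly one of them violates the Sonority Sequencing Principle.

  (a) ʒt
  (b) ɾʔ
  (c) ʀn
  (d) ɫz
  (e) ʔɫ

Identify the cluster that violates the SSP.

(a) ʒt: profile 4-1 — obeys.
(b) ɾʔ: profile 7-1 — obeys.
(c) ʀn: profile 7-5 — obeys.
(d) ɫz: profile 6-4 — obeys.
(e) ʔɫ: profile 1-6 — violates.

e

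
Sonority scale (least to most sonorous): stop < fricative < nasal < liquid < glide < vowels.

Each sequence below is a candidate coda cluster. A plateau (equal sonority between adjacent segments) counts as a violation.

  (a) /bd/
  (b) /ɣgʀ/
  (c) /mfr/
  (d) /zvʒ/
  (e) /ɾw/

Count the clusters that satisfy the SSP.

0

(a) sonority 1-1: ill-formed.
(b) sonority 2-1-4: ill-formed.
(c) sonority 3-2-4: ill-formed.
(d) sonority 2-2-2: ill-formed.
(e) sonority 4-5: ill-formed.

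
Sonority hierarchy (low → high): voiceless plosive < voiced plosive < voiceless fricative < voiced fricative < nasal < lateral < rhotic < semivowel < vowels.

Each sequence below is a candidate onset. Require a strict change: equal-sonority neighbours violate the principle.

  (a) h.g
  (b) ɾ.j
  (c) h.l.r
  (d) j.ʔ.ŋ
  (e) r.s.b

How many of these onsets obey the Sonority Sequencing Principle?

2

(a) sonority 3-2: ill-formed.
(b) sonority 7-8: well-formed.
(c) sonority 3-6-7: well-formed.
(d) sonority 8-1-5: ill-formed.
(e) sonority 7-3-2: ill-formed.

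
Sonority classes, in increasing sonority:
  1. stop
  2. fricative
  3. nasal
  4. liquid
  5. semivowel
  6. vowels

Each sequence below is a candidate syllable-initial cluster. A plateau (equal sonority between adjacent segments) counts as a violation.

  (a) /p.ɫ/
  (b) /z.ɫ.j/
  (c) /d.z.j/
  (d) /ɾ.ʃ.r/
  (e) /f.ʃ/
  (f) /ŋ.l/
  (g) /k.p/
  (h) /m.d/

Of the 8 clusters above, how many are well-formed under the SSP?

4

(a) /p.ɫ/: profile 1-4 — obeys.
(b) /z.ɫ.j/: profile 2-4-5 — obeys.
(c) /d.z.j/: profile 1-2-5 — obeys.
(d) /ɾ.ʃ.r/: profile 4-2-4 — violates.
(e) /f.ʃ/: profile 2-2 — violates.
(f) /ŋ.l/: profile 3-4 — obeys.
(g) /k.p/: profile 1-1 — violates.
(h) /m.d/: profile 3-1 — violates.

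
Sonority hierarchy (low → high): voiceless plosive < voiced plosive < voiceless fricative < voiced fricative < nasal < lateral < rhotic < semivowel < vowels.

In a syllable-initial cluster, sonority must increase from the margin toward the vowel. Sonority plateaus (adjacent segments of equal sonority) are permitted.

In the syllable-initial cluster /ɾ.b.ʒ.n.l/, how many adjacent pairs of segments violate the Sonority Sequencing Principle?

1

/ɾ/ — rhotic, sonority 7.
/b/ — voiced plosive, sonority 2.
/ʒ/ — voiced fricative, sonority 4.
/n/ — nasal, sonority 5.
/l/ — lateral, sonority 6.
/ɾ/→/b/: 7→2 (does not rise) — violation.
/b/→/ʒ/: 2→4 (rises) — ok.
/ʒ/→/n/: 4→5 (rises) — ok.
/n/→/l/: 5→6 (rises) — ok.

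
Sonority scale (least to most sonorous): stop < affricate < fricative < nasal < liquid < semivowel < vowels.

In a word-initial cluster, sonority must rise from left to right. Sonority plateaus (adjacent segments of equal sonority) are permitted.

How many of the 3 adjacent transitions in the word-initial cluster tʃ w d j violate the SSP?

/tʃ/: affricate = 2.
/w/: semivowel = 6.
/d/: stop = 1.
/j/: semivowel = 6.
/tʃ/→/w/: 2→6 (rises) — ok.
/w/→/d/: 6→1 (does not rise) — violation.
/d/→/j/: 1→6 (rises) — ok.

1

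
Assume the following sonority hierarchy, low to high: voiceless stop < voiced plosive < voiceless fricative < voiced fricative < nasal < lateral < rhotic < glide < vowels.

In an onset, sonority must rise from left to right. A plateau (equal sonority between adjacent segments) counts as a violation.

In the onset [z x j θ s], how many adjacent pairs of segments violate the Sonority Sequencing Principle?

/z/: voiced fricative = 4.
/x/: voiceless fricative = 3.
/j/: glide = 8.
/θ/: voiceless fricative = 3.
/s/: voiceless fricative = 3.
/z/→/x/: 4→3 (does not rise) — violation.
/x/→/j/: 3→8 (rises) — ok.
/j/→/θ/: 8→3 (does not rise) — violation.
/θ/→/s/: 3→3 (plateau) — violation.

3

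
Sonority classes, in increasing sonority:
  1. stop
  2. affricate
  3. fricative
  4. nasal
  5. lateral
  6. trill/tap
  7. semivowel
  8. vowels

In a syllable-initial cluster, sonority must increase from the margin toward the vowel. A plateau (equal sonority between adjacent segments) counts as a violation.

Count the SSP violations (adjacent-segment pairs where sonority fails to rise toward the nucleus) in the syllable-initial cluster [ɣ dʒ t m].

2

/ɣ/: fricative = 3.
/dʒ/: affricate = 2.
/t/: stop = 1.
/m/: nasal = 4.
/ɣ/→/dʒ/: 3→2 (does not rise) — violation.
/dʒ/→/t/: 2→1 (does not rise) — violation.
/t/→/m/: 1→4 (rises) — ok.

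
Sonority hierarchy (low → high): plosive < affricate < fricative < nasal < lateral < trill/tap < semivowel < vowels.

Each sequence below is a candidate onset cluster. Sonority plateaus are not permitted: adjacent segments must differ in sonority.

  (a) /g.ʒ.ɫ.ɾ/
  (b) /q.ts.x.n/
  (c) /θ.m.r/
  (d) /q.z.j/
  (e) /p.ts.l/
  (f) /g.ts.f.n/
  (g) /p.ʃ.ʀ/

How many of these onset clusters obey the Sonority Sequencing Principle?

7

(a) 1-3-5-6 → obeys
(b) 1-2-3-4 → obeys
(c) 3-4-6 → obeys
(d) 1-3-7 → obeys
(e) 1-2-5 → obeys
(f) 1-2-3-4 → obeys
(g) 1-3-6 → obeys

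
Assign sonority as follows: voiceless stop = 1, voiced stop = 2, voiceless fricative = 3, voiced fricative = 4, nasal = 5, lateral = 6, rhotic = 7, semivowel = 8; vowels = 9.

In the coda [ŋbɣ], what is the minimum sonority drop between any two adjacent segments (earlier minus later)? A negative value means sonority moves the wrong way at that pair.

/ŋ/ — nasal, sonority 5.
/b/ — voiced stop, sonority 2.
/ɣ/ — voiced fricative, sonority 4.
/ŋ/→/b/: change +3.
/b/→/ɣ/: change -2.
Minimum = -2.

-2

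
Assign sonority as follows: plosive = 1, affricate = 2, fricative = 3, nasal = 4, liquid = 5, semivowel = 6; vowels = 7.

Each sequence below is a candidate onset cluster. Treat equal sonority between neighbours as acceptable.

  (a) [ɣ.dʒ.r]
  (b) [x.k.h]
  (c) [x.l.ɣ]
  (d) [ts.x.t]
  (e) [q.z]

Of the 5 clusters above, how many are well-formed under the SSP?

(a) [ɣ.dʒ.r]: profile 3-2-5 — violates.
(b) [x.k.h]: profile 3-1-3 — violates.
(c) [x.l.ɣ]: profile 3-5-3 — violates.
(d) [ts.x.t]: profile 2-3-1 — violates.
(e) [q.z]: profile 1-3 — obeys.

1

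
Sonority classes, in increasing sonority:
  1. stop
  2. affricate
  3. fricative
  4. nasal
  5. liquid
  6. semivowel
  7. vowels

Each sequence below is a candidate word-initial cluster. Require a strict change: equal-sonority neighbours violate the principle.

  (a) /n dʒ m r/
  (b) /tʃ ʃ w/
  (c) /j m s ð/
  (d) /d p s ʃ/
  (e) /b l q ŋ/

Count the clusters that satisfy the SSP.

(a) 4-2-4-5 → violates
(b) 2-3-6 → obeys
(c) 6-4-3-3 → violates
(d) 1-1-3-3 → violates
(e) 1-5-1-4 → violates

1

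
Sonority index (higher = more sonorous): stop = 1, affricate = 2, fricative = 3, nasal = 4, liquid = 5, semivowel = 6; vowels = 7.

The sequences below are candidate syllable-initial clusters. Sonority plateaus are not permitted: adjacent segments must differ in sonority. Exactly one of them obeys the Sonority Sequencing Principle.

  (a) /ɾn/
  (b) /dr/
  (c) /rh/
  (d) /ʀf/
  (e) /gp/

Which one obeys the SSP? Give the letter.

b

(a) sonority 5-4: ill-formed.
(b) sonority 1-5: well-formed.
(c) sonority 5-3: ill-formed.
(d) sonority 5-3: ill-formed.
(e) sonority 1-1: ill-formed.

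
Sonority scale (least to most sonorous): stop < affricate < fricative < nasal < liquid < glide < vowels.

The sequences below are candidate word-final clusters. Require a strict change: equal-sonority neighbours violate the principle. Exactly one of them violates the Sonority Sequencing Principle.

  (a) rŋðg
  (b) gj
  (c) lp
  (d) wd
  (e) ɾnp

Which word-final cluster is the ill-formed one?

(a) sonority 5-4-3-1: well-formed.
(b) sonority 1-6: ill-formed.
(c) sonority 5-1: well-formed.
(d) sonority 6-1: well-formed.
(e) sonority 5-4-1: well-formed.

b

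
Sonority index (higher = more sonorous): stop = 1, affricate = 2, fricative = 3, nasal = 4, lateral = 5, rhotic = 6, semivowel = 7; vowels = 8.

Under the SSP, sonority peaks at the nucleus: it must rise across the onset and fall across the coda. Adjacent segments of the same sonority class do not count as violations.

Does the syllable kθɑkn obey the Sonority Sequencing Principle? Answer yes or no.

Onset: /k/ is a stop (sonority 1), /θ/ is a fricative (sonority 3); then the nucleus /ɑ/ (sonority 8).
Onset profile 1-3-8 — rises to the nucleus.
Coda: /k/ is a stop (sonority 1), /n/ is a nasal (sonority 4).
Coda profile 8-1-4 — does not fall throughout.

no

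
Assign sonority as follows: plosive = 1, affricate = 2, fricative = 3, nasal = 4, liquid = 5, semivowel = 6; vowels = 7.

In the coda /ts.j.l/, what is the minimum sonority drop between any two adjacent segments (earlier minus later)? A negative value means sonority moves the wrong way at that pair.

-4

/ts/ is an affricate (sonority 2).
/j/ is a semivowel (sonority 6).
/l/ is a liquid (sonority 5).
/ts/→/j/: change -4.
/j/→/l/: change +1.
Minimum = -4.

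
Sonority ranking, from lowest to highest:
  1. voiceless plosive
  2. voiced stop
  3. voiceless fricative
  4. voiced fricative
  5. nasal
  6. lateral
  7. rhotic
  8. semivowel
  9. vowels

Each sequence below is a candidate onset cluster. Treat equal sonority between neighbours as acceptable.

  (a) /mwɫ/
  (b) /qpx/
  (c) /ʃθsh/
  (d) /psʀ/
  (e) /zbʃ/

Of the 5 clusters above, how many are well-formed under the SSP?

(a) sonority 5-8-6: ill-formed.
(b) sonority 1-1-3: well-formed.
(c) sonority 3-3-3-3: well-formed.
(d) sonority 1-3-7: well-formed.
(e) sonority 4-2-3: ill-formed.

3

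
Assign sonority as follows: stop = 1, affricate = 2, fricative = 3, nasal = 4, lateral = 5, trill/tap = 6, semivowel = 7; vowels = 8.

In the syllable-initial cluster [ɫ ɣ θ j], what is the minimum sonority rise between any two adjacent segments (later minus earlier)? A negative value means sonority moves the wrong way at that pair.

/ɫ/ — lateral, sonority 5.
/ɣ/ — fricative, sonority 3.
/θ/ — fricative, sonority 3.
/j/ — semivowel, sonority 7.
/ɫ/→/ɣ/: change -2.
/ɣ/→/θ/: change +0.
/θ/→/j/: change +4.
Minimum = -2.

-2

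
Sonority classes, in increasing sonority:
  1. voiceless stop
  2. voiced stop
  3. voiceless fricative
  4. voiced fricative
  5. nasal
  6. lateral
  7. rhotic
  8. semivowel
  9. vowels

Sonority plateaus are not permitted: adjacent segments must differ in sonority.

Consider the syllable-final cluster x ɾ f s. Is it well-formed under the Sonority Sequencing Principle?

no

/x/ — voiceless fricative, sonority 3.
/ɾ/ — rhotic, sonority 7.
/f/ — voiceless fricative, sonority 3.
/s/ — voiceless fricative, sonority 3.
The profile is 3-7-3-3. Between /x/ (3) and /ɾ/ (7) sonority does not fall, so the cluster violates the SSP.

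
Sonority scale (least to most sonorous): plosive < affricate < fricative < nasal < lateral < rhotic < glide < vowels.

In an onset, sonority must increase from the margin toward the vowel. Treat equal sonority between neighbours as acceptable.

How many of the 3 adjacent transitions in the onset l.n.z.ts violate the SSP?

3

/l/ — lateral, sonority 5.
/n/ — nasal, sonority 4.
/z/ — fricative, sonority 3.
/ts/ — affricate, sonority 2.
/l/→/n/: 5→4 (does not rise) — violation.
/n/→/z/: 4→3 (does not rise) — violation.
/z/→/ts/: 3→2 (does not rise) — violation.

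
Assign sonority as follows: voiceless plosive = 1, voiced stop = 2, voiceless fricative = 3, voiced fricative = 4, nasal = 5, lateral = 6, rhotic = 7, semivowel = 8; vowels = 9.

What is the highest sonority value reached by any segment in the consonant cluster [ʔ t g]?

/ʔ/ is a voiceless plosive (sonority 1).
/t/ is a voiceless plosive (sonority 1).
/g/ is a voiced stop (sonority 2).
The maximum is 2.

2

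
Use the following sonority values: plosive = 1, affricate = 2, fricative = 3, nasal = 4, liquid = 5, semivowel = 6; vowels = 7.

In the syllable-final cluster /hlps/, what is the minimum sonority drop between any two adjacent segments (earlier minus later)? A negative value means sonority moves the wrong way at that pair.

/h/ — fricative, sonority 3.
/l/ — liquid, sonority 5.
/p/ — plosive, sonority 1.
/s/ — fricative, sonority 3.
/h/→/l/: change -2.
/l/→/p/: change +4.
/p/→/s/: change -2.
Minimum = -2.

-2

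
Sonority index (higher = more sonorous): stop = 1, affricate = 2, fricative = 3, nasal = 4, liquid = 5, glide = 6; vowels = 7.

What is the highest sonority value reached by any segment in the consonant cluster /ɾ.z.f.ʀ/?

/ɾ/: liquid = 5.
/z/: fricative = 3.
/f/: fricative = 3.
/ʀ/: liquid = 5.
The maximum is 5.

5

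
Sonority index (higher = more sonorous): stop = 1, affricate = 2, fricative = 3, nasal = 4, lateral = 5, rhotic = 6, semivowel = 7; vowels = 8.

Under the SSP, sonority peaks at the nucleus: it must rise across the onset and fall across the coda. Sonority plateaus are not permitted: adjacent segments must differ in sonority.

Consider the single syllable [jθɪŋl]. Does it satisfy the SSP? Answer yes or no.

Onset: /j/ is a semivowel (sonority 7), /θ/ is a fricative (sonority 3); then the nucleus /ɪ/ (sonority 8).
Onset profile 7-3-8 — does not strictly rise throughout.
Coda: /ŋ/ is a nasal (sonority 4), /l/ is a lateral (sonority 5).
Coda profile 8-4-5 — does not strictly fall throughout.

no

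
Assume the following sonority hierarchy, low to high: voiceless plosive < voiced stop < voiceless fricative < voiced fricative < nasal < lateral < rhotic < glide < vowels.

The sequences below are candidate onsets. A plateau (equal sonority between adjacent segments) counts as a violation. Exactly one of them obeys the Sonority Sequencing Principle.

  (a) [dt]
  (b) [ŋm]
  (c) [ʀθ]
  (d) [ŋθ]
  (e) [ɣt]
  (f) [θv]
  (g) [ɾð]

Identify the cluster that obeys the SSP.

(a) [dt]: profile 2-1 — violates.
(b) [ŋm]: profile 5-5 — violates.
(c) [ʀθ]: profile 7-3 — violates.
(d) [ŋθ]: profile 5-3 — violates.
(e) [ɣt]: profile 4-1 — violates.
(f) [θv]: profile 3-4 — obeys.
(g) [ɾð]: profile 7-4 — violates.

f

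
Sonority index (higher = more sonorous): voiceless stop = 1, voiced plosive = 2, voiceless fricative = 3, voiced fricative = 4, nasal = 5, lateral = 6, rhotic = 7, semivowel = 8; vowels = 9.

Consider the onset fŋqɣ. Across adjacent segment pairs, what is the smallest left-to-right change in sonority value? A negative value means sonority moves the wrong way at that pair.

/f/ is a voiceless fricative (sonority 3).
/ŋ/ is a nasal (sonority 5).
/q/ is a voiceless stop (sonority 1).
/ɣ/ is a voiced fricative (sonority 4).
/f/→/ŋ/: change +2.
/ŋ/→/q/: change -4.
/q/→/ɣ/: change +3.
Minimum = -4.

-4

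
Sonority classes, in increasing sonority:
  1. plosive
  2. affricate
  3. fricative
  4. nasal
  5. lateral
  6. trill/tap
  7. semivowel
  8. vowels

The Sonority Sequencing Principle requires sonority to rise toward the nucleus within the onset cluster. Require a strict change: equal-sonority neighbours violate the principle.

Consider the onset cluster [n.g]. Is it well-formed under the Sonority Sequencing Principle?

no

/n/: nasal = 4.
/g/: plosive = 1.
The profile is 4-1. Between /n/ (4) and /g/ (1) sonority does not rise, so the cluster violates the SSP.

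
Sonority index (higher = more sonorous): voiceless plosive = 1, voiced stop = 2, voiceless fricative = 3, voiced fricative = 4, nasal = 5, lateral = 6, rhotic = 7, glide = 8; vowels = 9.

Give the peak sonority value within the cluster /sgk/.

/s/ is a voiceless fricative (sonority 3).
/g/ is a voiced stop (sonority 2).
/k/ is a voiceless plosive (sonority 1).
The maximum is 3.

3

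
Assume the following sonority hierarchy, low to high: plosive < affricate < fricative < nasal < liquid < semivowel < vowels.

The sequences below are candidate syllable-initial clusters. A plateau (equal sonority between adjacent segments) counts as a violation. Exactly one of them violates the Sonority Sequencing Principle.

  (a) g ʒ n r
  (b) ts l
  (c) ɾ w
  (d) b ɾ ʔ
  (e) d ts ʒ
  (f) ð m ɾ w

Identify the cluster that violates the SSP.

(a) sonority 1-3-4-5: well-formed.
(b) sonority 2-5: well-formed.
(c) sonority 5-6: well-formed.
(d) sonority 1-5-1: ill-formed.
(e) sonority 1-2-3: well-formed.
(f) sonority 3-4-5-6: well-formed.

d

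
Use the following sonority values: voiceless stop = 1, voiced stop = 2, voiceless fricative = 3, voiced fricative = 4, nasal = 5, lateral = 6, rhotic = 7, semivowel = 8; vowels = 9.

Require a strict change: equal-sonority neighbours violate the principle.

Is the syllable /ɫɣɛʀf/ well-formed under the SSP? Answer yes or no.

Onset: /ɫ/ is a lateral (sonority 6), /ɣ/ is a voiced fricative (sonority 4); then the nucleus /ɛ/ (sonority 9).
Onset profile 6-4-9 — does not strictly rise throughout.
Coda: /ʀ/ is a rhotic (sonority 7), /f/ is a voiceless fricative (sonority 3).
Coda profile 9-7-3 — falls from the nucleus.

no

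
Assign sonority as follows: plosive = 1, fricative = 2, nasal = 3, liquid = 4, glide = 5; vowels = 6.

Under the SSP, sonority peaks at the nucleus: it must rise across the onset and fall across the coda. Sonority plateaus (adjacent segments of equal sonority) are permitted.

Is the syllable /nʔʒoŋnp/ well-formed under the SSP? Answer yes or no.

no

Onset: /n/ is a nasal (sonority 3), /ʔ/ is a plosive (sonority 1), /ʒ/ is a fricative (sonority 2); then the nucleus /o/ (sonority 6).
Onset profile 3-1-2-6 — does not rise throughout.
Coda: /ŋ/ is a nasal (sonority 3), /n/ is a nasal (sonority 3), /p/ is a plosive (sonority 1).
Coda profile 6-3-3-1 — falls from the nucleus.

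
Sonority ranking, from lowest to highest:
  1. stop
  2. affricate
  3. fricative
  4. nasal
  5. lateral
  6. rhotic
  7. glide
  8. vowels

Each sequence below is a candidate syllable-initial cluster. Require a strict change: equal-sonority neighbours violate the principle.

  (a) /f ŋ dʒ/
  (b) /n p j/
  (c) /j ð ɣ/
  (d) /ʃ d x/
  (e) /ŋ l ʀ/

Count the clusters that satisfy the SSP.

1

(a) /f ŋ dʒ/: profile 3-4-2 — violates.
(b) /n p j/: profile 4-1-7 — violates.
(c) /j ð ɣ/: profile 7-3-3 — violates.
(d) /ʃ d x/: profile 3-1-3 — violates.
(e) /ŋ l ʀ/: profile 4-5-6 — obeys.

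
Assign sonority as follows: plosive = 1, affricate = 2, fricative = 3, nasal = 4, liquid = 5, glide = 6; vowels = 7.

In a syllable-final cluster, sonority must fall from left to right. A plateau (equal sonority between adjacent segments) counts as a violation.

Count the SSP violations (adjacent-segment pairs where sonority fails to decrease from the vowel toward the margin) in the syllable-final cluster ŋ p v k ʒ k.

2

/ŋ/ is a nasal (sonority 4).
/p/ is a plosive (sonority 1).
/v/ is a fricative (sonority 3).
/k/ is a plosive (sonority 1).
/ʒ/ is a fricative (sonority 3).
/k/ is a plosive (sonority 1).
/ŋ/→/p/: 4→1 (falls) — ok.
/p/→/v/: 1→3 (does not fall) — violation.
/v/→/k/: 3→1 (falls) — ok.
/k/→/ʒ/: 1→3 (does not fall) — violation.
/ʒ/→/k/: 3→1 (falls) — ok.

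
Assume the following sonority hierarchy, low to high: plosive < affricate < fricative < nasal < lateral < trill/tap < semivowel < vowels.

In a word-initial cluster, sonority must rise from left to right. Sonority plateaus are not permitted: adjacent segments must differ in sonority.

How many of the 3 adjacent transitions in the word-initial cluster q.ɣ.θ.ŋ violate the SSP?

/q/: plosive = 1.
/ɣ/: fricative = 3.
/θ/: fricative = 3.
/ŋ/: nasal = 4.
/q/→/ɣ/: 1→3 (rises) — ok.
/ɣ/→/θ/: 3→3 (plateau) — violation.
/θ/→/ŋ/: 3→4 (rises) — ok.

1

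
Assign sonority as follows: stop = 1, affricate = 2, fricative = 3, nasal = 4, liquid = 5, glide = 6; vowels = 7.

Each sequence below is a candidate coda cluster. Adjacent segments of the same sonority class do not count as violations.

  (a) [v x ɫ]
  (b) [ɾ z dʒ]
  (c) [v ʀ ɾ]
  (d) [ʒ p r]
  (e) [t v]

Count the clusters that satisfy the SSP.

(a) [v x ɫ]: profile 3-3-5 — violates.
(b) [ɾ z dʒ]: profile 5-3-2 — obeys.
(c) [v ʀ ɾ]: profile 3-5-5 — violates.
(d) [ʒ p r]: profile 3-1-5 — violates.
(e) [t v]: profile 1-3 — violates.

1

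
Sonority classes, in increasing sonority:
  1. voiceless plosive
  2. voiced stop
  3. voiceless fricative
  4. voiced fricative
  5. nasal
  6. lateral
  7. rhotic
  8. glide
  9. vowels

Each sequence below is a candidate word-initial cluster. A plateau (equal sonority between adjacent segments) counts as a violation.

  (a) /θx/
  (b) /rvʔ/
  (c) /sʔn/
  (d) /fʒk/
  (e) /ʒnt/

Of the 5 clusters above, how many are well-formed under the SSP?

(a) sonority 3-3: ill-formed.
(b) sonority 7-4-1: ill-formed.
(c) sonority 3-1-5: ill-formed.
(d) sonority 3-4-1: ill-formed.
(e) sonority 4-5-1: ill-formed.

0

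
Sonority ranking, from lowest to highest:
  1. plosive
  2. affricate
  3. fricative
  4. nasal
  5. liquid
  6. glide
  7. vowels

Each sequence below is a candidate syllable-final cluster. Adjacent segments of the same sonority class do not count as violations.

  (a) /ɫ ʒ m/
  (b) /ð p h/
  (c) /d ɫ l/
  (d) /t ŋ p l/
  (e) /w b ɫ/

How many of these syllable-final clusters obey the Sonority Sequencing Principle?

(a) /ɫ ʒ m/: profile 5-3-4 — violates.
(b) /ð p h/: profile 3-1-3 — violates.
(c) /d ɫ l/: profile 1-5-5 — violates.
(d) /t ŋ p l/: profile 1-4-1-5 — violates.
(e) /w b ɫ/: profile 6-1-5 — violates.

0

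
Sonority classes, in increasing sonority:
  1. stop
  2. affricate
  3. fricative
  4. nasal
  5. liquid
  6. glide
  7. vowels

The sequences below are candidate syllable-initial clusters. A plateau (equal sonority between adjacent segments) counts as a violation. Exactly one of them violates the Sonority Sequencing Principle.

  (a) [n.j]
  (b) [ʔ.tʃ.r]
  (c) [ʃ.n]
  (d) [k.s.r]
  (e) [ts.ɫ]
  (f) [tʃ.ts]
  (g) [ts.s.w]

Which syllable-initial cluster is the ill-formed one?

(a) [n.j]: profile 4-6 — obeys.
(b) [ʔ.tʃ.r]: profile 1-2-5 — obeys.
(c) [ʃ.n]: profile 3-4 — obeys.
(d) [k.s.r]: profile 1-3-5 — obeys.
(e) [ts.ɫ]: profile 2-5 — obeys.
(f) [tʃ.ts]: profile 2-2 — violates.
(g) [ts.s.w]: profile 2-3-6 — obeys.

f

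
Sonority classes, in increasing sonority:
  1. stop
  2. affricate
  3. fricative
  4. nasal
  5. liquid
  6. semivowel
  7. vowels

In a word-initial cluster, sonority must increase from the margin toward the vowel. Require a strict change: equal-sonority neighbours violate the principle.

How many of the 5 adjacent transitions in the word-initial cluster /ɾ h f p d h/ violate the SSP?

4

/ɾ/: liquid = 5.
/h/: fricative = 3.
/f/: fricative = 3.
/p/: stop = 1.
/d/: stop = 1.
/h/: fricative = 3.
/ɾ/→/h/: 5→3 (does not rise) — violation.
/h/→/f/: 3→3 (plateau) — violation.
/f/→/p/: 3→1 (does not rise) — violation.
/p/→/d/: 1→1 (plateau) — violation.
/d/→/h/: 1→3 (rises) — ok.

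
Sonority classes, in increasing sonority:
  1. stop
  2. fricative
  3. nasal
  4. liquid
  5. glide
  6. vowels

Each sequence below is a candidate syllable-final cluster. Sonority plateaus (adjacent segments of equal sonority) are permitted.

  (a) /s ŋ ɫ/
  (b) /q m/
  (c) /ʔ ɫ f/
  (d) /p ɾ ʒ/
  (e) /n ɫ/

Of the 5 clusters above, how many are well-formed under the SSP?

(a) 2-3-4 → violates
(b) 1-3 → violates
(c) 1-4-2 → violates
(d) 1-4-2 → violates
(e) 3-4 → violates

0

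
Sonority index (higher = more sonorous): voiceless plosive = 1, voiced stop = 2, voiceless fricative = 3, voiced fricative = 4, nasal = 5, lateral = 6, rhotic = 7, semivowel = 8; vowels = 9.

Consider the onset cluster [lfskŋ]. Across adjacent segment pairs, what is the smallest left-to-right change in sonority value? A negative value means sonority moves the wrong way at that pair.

-3

/l/ is a lateral (sonority 6).
/f/ is a voiceless fricative (sonority 3).
/s/ is a voiceless fricative (sonority 3).
/k/ is a voiceless plosive (sonority 1).
/ŋ/ is a nasal (sonority 5).
/l/→/f/: change -3.
/f/→/s/: change +0.
/s/→/k/: change -2.
/k/→/ŋ/: change +4.
Minimum = -3.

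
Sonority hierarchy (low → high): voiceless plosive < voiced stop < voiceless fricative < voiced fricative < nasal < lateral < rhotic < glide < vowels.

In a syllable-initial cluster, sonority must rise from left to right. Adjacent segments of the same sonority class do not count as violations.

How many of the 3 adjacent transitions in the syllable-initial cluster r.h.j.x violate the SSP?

2

/r/ — rhotic, sonority 7.
/h/ — voiceless fricative, sonority 3.
/j/ — glide, sonority 8.
/x/ — voiceless fricative, sonority 3.
/r/→/h/: 7→3 (does not rise) — violation.
/h/→/j/: 3→8 (rises) — ok.
/j/→/x/: 8→3 (does not rise) — violation.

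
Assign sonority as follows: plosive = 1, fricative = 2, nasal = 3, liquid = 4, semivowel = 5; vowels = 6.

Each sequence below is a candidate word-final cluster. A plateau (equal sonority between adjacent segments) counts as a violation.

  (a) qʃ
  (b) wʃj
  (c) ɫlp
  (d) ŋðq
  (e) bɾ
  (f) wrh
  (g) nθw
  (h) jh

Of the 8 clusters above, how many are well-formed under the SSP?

(a) qʃ: profile 1-2 — violates.
(b) wʃj: profile 5-2-5 — violates.
(c) ɫlp: profile 4-4-1 — violates.
(d) ŋðq: profile 3-2-1 — obeys.
(e) bɾ: profile 1-4 — violates.
(f) wrh: profile 5-4-2 — obeys.
(g) nθw: profile 3-2-5 — violates.
(h) jh: profile 5-2 — obeys.

3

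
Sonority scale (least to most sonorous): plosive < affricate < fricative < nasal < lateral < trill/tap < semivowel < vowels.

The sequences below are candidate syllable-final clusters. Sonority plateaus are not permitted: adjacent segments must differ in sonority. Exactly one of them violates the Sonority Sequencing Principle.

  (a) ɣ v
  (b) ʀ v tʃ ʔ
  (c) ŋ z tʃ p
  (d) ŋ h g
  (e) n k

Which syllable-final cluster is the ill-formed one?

(a) 3-3 → violates
(b) 6-3-2-1 → obeys
(c) 4-3-2-1 → obeys
(d) 4-3-1 → obeys
(e) 4-1 → obeys

a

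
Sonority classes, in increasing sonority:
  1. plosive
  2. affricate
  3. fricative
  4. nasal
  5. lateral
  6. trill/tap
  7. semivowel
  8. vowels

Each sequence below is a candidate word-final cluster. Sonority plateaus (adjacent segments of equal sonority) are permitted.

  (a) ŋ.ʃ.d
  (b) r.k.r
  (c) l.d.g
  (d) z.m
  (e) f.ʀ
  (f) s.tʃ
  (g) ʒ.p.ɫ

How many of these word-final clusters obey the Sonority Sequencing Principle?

(a) 4-3-1 → obeys
(b) 6-1-6 → violates
(c) 5-1-1 → obeys
(d) 3-4 → violates
(e) 3-6 → violates
(f) 3-2 → obeys
(g) 3-1-5 → violates

3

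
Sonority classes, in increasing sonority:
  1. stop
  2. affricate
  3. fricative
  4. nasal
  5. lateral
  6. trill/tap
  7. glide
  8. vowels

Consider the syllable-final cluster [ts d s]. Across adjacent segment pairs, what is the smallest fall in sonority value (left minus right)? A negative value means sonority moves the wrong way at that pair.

/ts/: affricate = 2.
/d/: stop = 1.
/s/: fricative = 3.
/ts/→/d/: change +1.
/d/→/s/: change -2.
Minimum = -2.

-2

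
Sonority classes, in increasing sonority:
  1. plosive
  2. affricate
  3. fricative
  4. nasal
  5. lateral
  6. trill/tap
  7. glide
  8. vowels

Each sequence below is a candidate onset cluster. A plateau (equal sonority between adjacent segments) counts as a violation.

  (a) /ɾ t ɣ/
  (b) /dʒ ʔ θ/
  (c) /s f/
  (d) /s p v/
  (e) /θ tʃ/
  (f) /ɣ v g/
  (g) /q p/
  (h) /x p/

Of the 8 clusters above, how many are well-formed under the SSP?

0

(a) /ɾ t ɣ/: profile 6-1-3 — violates.
(b) /dʒ ʔ θ/: profile 2-1-3 — violates.
(c) /s f/: profile 3-3 — violates.
(d) /s p v/: profile 3-1-3 — violates.
(e) /θ tʃ/: profile 3-2 — violates.
(f) /ɣ v g/: profile 3-3-1 — violates.
(g) /q p/: profile 1-1 — violates.
(h) /x p/: profile 3-1 — violates.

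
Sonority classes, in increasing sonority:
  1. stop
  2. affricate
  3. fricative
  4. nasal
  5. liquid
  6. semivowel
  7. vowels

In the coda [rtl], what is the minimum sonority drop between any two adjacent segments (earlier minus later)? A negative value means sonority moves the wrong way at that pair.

/r/ is a liquid (sonority 5).
/t/ is a stop (sonority 1).
/l/ is a liquid (sonority 5).
/r/→/t/: change +4.
/t/→/l/: change -4.
Minimum = -4.

-4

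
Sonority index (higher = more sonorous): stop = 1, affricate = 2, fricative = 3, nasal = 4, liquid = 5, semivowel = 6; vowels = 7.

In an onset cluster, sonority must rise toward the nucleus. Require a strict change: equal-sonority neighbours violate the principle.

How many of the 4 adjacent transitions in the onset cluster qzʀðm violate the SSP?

1

/q/: stop = 1.
/z/: fricative = 3.
/ʀ/: liquid = 5.
/ð/: fricative = 3.
/m/: nasal = 4.
/q/→/z/: 1→3 (rises) — ok.
/z/→/ʀ/: 3→5 (rises) — ok.
/ʀ/→/ð/: 5→3 (does not rise) — violation.
/ð/→/m/: 3→4 (rises) — ok.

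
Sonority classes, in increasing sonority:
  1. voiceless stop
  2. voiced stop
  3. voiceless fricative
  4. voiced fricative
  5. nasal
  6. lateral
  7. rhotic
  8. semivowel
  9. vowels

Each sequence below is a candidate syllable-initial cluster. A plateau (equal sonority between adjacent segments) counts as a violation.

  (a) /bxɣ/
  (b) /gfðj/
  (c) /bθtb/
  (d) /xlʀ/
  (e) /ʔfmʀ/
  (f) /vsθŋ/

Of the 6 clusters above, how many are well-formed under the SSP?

4

(a) sonority 2-3-4: well-formed.
(b) sonority 2-3-4-8: well-formed.
(c) sonority 2-3-1-2: ill-formed.
(d) sonority 3-6-7: well-formed.
(e) sonority 1-3-5-7: well-formed.
(f) sonority 4-3-3-5: ill-formed.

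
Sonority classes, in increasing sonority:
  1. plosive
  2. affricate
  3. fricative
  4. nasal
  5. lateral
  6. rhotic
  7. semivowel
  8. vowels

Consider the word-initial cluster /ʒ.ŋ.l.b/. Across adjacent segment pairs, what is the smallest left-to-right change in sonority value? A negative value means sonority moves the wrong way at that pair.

/ʒ/ is a fricative (sonority 3).
/ŋ/ is a nasal (sonority 4).
/l/ is a lateral (sonority 5).
/b/ is a plosive (sonority 1).
/ʒ/→/ŋ/: change +1.
/ŋ/→/l/: change +1.
/l/→/b/: change -4.
Minimum = -4.

-4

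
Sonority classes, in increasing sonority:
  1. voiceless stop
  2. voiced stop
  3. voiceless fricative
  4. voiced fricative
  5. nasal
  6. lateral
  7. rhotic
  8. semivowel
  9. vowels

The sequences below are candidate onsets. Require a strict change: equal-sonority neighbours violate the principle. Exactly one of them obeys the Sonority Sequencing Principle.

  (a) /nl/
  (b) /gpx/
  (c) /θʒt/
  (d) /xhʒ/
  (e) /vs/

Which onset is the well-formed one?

(a) 5-6 → obeys
(b) 2-1-3 → violates
(c) 3-4-1 → violates
(d) 3-3-4 → violates
(e) 4-3 → violates

a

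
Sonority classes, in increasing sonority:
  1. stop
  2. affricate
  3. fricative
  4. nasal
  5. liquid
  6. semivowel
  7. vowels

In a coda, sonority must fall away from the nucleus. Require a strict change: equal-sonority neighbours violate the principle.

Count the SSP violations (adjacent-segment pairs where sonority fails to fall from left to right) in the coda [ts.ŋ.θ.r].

/ts/ is an affricate (sonority 2).
/ŋ/ is a nasal (sonority 4).
/θ/ is a fricative (sonority 3).
/r/ is a liquid (sonority 5).
/ts/→/ŋ/: 2→4 (does not fall) — violation.
/ŋ/→/θ/: 4→3 (falls) — ok.
/θ/→/r/: 3→5 (does not fall) — violation.

2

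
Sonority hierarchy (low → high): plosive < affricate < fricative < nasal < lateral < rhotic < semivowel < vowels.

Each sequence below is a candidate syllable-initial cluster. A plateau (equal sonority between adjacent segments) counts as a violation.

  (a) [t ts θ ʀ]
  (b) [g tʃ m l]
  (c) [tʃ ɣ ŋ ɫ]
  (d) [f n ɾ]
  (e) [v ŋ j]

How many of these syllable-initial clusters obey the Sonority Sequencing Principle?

(a) 1-2-3-6 → obeys
(b) 1-2-4-5 → obeys
(c) 2-3-4-5 → obeys
(d) 3-4-6 → obeys
(e) 3-4-7 → obeys

5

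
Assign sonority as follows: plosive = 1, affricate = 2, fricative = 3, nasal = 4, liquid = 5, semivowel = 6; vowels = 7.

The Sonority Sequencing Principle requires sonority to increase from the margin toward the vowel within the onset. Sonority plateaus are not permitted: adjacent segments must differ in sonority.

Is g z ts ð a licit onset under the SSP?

no

/g/ is a plosive (sonority 1).
/z/ is a fricative (sonority 3).
/ts/ is an affricate (sonority 2).
/ð/ is a fricative (sonority 3).
The profile is 1-3-2-3. Between /z/ (3) and /ts/ (2) sonority does not rise, so the cluster violates the SSP.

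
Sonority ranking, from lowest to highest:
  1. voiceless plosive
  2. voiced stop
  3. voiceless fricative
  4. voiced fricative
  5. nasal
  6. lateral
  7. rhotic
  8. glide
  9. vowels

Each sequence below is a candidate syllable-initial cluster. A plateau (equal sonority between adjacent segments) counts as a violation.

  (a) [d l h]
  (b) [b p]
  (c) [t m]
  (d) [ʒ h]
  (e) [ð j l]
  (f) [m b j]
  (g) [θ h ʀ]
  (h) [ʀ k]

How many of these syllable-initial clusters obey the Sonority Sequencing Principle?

(a) [d l h]: profile 2-6-3 — violates.
(b) [b p]: profile 2-1 — violates.
(c) [t m]: profile 1-5 — obeys.
(d) [ʒ h]: profile 4-3 — violates.
(e) [ð j l]: profile 4-8-6 — violates.
(f) [m b j]: profile 5-2-8 — violates.
(g) [θ h ʀ]: profile 3-3-7 — violates.
(h) [ʀ k]: profile 7-1 — violates.

1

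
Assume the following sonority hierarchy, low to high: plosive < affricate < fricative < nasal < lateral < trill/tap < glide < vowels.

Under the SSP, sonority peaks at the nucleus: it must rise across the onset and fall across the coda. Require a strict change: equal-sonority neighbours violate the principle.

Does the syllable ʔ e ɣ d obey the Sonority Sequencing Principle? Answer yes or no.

Onset: /ʔ/ is a plosive (sonority 1); then the nucleus /e/ (sonority 8).
Onset profile 1-8 — rises to the nucleus.
Coda: /ɣ/ is a fricative (sonority 3), /d/ is a plosive (sonority 1).
Coda profile 8-3-1 — falls from the nucleus.

yes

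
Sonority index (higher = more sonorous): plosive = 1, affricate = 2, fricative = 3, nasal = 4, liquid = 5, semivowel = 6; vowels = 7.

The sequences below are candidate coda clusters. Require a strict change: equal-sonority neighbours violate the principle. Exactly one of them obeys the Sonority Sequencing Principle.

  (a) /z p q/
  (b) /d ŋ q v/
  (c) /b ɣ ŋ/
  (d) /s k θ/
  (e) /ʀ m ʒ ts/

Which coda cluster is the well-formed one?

(a) sonority 3-1-1: ill-formed.
(b) sonority 1-4-1-3: ill-formed.
(c) sonority 1-3-4: ill-formed.
(d) sonority 3-1-3: ill-formed.
(e) sonority 5-4-3-2: well-formed.

e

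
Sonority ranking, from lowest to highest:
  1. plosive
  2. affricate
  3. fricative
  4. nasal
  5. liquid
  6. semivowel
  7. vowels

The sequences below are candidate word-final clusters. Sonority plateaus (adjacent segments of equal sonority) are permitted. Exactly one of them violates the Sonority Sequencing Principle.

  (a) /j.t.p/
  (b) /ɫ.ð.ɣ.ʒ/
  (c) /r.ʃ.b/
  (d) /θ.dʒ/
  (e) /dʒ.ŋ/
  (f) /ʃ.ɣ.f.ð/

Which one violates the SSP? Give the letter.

(a) sonority 6-1-1: well-formed.
(b) sonority 5-3-3-3: well-formed.
(c) sonority 5-3-1: well-formed.
(d) sonority 3-2: well-formed.
(e) sonority 2-4: ill-formed.
(f) sonority 3-3-3-3: well-formed.

e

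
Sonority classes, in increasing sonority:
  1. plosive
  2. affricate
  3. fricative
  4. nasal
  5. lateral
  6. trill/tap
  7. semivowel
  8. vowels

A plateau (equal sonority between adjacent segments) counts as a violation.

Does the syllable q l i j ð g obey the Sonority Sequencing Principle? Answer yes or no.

Onset: /q/ is a plosive (sonority 1), /l/ is a lateral (sonority 5); then the nucleus /i/ (sonority 8).
Onset profile 1-5-8 — rises to the nucleus.
Coda: /j/ is a semivowel (sonority 7), /ð/ is a fricative (sonority 3), /g/ is a plosive (sonority 1).
Coda profile 8-7-3-1 — falls from the nucleus.

yes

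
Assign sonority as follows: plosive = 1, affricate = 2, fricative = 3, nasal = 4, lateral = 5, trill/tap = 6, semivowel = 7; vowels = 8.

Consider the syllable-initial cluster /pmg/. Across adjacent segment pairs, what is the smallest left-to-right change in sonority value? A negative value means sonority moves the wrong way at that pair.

/p/ is a plosive (sonority 1).
/m/ is a nasal (sonority 4).
/g/ is a plosive (sonority 1).
/p/→/m/: change +3.
/m/→/g/: change -3.
Minimum = -3.

-3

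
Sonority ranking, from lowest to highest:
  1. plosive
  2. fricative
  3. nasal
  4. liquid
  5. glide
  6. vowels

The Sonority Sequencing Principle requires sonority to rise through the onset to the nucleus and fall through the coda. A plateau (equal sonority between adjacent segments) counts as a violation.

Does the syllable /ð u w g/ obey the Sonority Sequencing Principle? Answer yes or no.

yes

Onset: /ð/ is a fricative (sonority 2); then the nucleus /u/ (sonority 6).
Onset profile 2-6 — rises to the nucleus.
Coda: /w/ is a glide (sonority 5), /g/ is a plosive (sonority 1).
Coda profile 6-5-1 — falls from the nucleus.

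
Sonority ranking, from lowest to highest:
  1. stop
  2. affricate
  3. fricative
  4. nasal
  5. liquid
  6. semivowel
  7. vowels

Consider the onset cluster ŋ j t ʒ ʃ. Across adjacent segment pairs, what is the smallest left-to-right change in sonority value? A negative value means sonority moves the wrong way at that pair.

-5

/ŋ/: nasal = 4.
/j/: semivowel = 6.
/t/: stop = 1.
/ʒ/: fricative = 3.
/ʃ/: fricative = 3.
/ŋ/→/j/: change +2.
/j/→/t/: change -5.
/t/→/ʒ/: change +2.
/ʒ/→/ʃ/: change +0.
Minimum = -5.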